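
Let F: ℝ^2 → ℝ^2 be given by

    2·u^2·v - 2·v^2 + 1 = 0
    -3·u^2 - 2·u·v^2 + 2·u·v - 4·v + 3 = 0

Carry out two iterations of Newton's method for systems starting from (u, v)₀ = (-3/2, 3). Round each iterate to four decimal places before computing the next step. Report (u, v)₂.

(-1.6114, 2.7765)

At (-3/2, 3): F = (-3.5000, 2.2500).
Jacobian J = [[4·u·v, 2·u^2 - 4·v], [-6·u - 2·v^2 + 2·v, -4·u·v + 2·u - 4]].
At the point, J = [[-18.0000, -7.5000], [-3.0000, 11.0000]] (det J = -220.5000).
Solving J·Δ = −F gives Δ = (-0.0981, -0.2313).
Then the next iterate is (u, v)₁ = (-1.5981, 2.7687).
Round to (-1.5981, 2.7687) and repeat: F = (-0.189303, -0.084780), J = [[-17.698638, -5.966953], [-0.205399, 10.502438]].
Δ = (-0.0133, 0.0078), so (u, v)₂ = (-1.6114, 2.7765).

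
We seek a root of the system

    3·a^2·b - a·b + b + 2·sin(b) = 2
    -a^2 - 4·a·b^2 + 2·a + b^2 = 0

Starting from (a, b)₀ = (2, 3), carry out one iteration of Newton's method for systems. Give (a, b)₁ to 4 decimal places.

(1.2853, 2.1466)

At (2, 3): F = (31.282240, -63.0000).
Jacobian J = [[6·a·b - b, 3·a^2 - a + 2·cos(b) + 1], [-2·a - 4·b^2 + 2, -8·a·b + 2·b]].
At the point, J = [[33.0000, 9.020015], [-38.0000, -42.0000]] (det J = -1043.239430).
Solving J·Δ = −F gives Δ = (-0.7147, -0.8534).
Then the next iterate is (a, b)₁ = (1.2853, 2.1466).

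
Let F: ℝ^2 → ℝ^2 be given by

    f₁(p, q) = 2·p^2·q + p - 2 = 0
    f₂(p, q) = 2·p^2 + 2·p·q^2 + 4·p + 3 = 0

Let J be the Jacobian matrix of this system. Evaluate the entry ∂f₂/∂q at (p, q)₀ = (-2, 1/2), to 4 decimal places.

∂f₂/∂q = 4·p·q.
At (-2, 1/2) this is -4.0000.

-4.0000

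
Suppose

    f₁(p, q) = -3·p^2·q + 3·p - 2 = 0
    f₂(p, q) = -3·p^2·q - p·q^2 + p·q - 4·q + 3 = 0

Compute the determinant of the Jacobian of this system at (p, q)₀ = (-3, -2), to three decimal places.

384.000

J = [[-6·p·q + 3, -3·p^2], [-6·p·q - q^2 + q, -3·p^2 - 2·p·q + p - 4]].
At the point, J = [[-33.000, -27.000], [-42.000, -46.000]].
det J = 384.000.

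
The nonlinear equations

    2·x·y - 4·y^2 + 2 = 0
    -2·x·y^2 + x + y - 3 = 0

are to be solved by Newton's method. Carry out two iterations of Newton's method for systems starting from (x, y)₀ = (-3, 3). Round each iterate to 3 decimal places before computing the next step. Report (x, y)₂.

(3.419, 1.283)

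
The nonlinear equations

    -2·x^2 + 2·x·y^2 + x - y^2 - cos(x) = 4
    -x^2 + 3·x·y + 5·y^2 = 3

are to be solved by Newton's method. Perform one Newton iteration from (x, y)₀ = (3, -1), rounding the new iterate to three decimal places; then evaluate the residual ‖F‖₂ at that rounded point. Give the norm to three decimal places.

At (3, -1): F = (-13.01001, -16.000).
Jacobian J = [[-4·x + 2·y^2 + sin(x) + 1, 4·x·y - 2·y], [-2·x + 3·y, 3·x + 10·y]].
At the point, J = [[-8.85888, -10.000], [-9.000, -1.000]] (det J = -81.14112).
Solving J·Δ = −F gives Δ = (-1.812, 0.304).
Then the next iterate is (x, y)₁ = (1.188, -0.696).
Re-evaluating at (1.188, -0.696): F = (-5.34165, -4.46981), so ‖F‖₂ = 6.965.

6.965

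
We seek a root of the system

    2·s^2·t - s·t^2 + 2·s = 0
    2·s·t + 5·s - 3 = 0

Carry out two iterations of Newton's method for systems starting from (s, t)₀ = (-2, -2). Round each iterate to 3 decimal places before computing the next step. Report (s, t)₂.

At (-2, -2): F = (-12.000, -5.000).
Jacobian J = [[4·s·t - t^2 + 2, 2·s^2 - 2·s·t], [2·t + 5, 2·s]].
At the point, J = [[14.000, 0.000], [1.000, -4.000]] (det J = -56.000).
Solving J·Δ = −F gives Δ = (0.857, -1.036).
Then the next iterate is (s, t)₁ = (-1.143, -3.036).
Round to (-1.143, -3.036) and repeat: F = (0.31661, -1.77470), J = [[6.66330, -4.32740], [-1.072, -2.286]].
Δ = (-0.423, -0.578), so (s, t)₂ = (-1.566, -3.614).

(-1.566, -3.614)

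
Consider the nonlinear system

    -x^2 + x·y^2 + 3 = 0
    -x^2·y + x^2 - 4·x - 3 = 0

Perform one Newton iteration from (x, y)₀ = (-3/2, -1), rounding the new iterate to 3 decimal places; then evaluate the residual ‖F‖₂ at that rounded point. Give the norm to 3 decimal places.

0.583

At (-3/2, -1): F = (-0.750, 7.500).
Jacobian J = [[-2·x + y^2, 2·x·y], [-2·x·y + 2·x - 4, -x^2]].
At the point, J = [[4.000, 3.000], [-10.000, -2.250]] (det J = 21.000).
Solving J·Δ = −F gives Δ = (0.991, -1.071).
Then the next iterate is (x, y)₁ = (-0.509, -2.071).
Re-evaluating at (-0.509, -2.071): F = (0.55780, -0.16836), so ‖F‖₂ = 0.583.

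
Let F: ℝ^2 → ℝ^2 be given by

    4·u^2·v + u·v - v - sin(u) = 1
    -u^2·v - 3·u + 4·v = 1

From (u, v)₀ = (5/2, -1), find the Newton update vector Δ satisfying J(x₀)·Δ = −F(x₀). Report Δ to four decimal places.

(30.3005, 24.1560)

At (5/2, -1): F = (-28.098472, -6.2500).
Jacobian J = [[8·u·v + v - cos(u), 4·u^2 + u - 1], [-2·u·v - 3, -u^2 + 4]].
At the point, J = [[-20.198856, 26.5000], [2.0000, -2.2500]] (det J = -7.552573).
Solving J·Δ = −F gives Δ = (30.3005, 24.1560).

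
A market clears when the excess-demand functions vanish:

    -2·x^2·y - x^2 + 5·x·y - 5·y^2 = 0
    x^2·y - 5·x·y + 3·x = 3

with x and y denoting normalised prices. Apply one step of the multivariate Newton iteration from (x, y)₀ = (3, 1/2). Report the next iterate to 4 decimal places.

(1.8882, 0.3515)

At (3, 1/2): F = (-11.7500, 3.0000).
Jacobian J = [[-4·x·y - 2·x + 5·y, -2·x^2 + 5·x - 10·y], [2·x·y - 5·y + 3, x^2 - 5·x]].
At the point, J = [[-9.5000, -8.0000], [3.5000, -6.0000]] (det J = 85.0000).
Solving J·Δ = −F gives Δ = (-1.1118, -0.1485).
Then the next iterate is (x, y)₁ = (1.8882, 0.3515).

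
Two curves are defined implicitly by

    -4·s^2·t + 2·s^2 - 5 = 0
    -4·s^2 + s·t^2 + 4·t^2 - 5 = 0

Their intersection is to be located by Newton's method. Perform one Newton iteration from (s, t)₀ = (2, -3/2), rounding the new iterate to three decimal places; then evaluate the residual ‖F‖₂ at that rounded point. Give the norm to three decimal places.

6.522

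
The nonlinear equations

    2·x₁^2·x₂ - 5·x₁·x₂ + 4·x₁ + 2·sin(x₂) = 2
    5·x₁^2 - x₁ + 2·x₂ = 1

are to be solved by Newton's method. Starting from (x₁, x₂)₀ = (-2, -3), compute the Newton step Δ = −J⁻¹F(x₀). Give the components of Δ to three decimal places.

(0.873, 1.669)

At (-2, -3): F = (-64.28224, 15.000).
Jacobian J = [[4·x₁·x₂ - 5·x₂ + 4, 2·x₁^2 - 5·x₁ + 2·cos(x₂)], [10·x₁ - 1, 2]].
At the point, J = [[43.000, 16.02002], [-21.000, 2.000]] (det J = 422.42032).
Solving J·Δ = −F gives Δ = (0.873, 1.669).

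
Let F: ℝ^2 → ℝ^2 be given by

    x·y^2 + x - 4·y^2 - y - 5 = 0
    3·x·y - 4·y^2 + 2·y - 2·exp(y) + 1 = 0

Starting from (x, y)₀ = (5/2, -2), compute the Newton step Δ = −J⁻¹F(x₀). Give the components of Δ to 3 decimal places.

(-0.047, 1.347)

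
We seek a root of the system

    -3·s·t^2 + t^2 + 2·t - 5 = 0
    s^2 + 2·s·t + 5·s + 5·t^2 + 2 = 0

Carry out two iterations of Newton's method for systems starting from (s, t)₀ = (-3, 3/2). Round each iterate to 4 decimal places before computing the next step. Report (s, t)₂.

At (-3, 3/2): F = (20.5000, -1.7500).
Jacobian J = [[-3·t^2, -6·s·t + 2·t + 2], [2·s + 2·t + 5, 2·s + 10·t]].
At the point, J = [[-6.7500, 32.0000], [2.0000, 9.0000]] (det J = -124.7500).
Solving J·Δ = −F gives Δ = (1.9279, -0.2340).
Then the next iterate is (s, t)₁ = (-1.0721, 1.2660).
Round to (-1.0721, 1.2660) and repeat: F = (4.289700, 3.088121), J = [[-4.808268, 12.675672], [5.3878, 10.5158]].
Δ = (0.0502, -0.3194), so (s, t)₂ = (-1.0219, 0.9466).

(-1.0219, 0.9466)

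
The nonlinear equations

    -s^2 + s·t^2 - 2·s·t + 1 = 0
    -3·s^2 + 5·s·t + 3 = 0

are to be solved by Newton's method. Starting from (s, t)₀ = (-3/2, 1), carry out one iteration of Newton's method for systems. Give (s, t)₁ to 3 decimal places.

(-1.625, -0.733)

At (-3/2, 1): F = (0.250, -11.250).
Jacobian J = [[-2·s + t^2 - 2·t, 2·s·t - 2·s], [-6·s + 5·t, 5·s]].
At the point, J = [[2.000, 0.000], [14.000, -7.500]] (det J = -15.000).
Solving J·Δ = −F gives Δ = (-0.125, -1.733).
Then the next iterate is (s, t)₁ = (-1.625, -0.733).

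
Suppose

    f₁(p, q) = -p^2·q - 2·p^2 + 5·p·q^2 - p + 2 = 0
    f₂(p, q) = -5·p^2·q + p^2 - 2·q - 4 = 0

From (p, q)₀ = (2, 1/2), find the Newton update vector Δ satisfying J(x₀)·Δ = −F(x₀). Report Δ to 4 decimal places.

(-0.9222, -0.2485)

At (2, 1/2): F = (-7.5000, -11.0000).
Jacobian J = [[-2·p·q - 4·p + 5·q^2 - 1, -p^2 + 10·p·q], [-10·p·q + 2·p, -5·p^2 - 2]].
At the point, J = [[-9.7500, 6.0000], [-6.0000, -22.0000]] (det J = 250.5000).
Solving J·Δ = −F gives Δ = (-0.9222, -0.2485).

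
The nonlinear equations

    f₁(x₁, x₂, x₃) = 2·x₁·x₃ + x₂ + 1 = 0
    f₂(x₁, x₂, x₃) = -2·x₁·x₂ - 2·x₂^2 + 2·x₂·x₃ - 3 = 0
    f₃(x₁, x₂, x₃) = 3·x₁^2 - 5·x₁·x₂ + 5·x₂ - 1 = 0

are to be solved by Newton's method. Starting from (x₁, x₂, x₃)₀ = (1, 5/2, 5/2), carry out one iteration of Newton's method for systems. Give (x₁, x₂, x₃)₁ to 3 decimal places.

(1.308, -1.146, -0.696)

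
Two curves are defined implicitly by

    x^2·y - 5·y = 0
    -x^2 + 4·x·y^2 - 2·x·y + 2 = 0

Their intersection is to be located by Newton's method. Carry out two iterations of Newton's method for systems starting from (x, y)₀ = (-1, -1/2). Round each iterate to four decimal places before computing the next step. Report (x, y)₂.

(-1.4210, -0.0045)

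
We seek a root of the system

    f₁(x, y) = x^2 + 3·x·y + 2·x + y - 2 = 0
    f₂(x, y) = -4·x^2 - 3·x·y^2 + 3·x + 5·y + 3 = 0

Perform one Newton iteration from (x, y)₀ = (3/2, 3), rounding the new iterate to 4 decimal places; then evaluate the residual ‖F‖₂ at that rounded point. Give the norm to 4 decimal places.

145.8569

At (3/2, 3): F = (19.7500, -27.0000).
Jacobian J = [[2·x + 3·y + 2, 3·x + 1], [-8·x - 3·y^2 + 3, -6·x·y + 5]].
At the point, J = [[14.0000, 5.5000], [-36.0000, -22.0000]] (det J = -110.0000).
Solving J·Δ = −F gives Δ = (-2.6000, 3.0273).
Then the next iterate is (x, y)₁ = (-1.1000, 6.0273).
Re-evaluating at (-1.1000, 6.0273): F = (-16.852790, 144.880039), so ‖F‖₂ = 145.8569.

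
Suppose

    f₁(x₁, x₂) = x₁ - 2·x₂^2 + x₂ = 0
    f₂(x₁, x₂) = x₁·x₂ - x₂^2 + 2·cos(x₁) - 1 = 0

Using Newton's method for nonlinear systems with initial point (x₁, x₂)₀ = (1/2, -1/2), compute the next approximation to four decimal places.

(0.7579, -0.4193)

At (1/2, -1/2): F = (-0.5000, 0.255165).
Jacobian J = [[1, -4·x₂ + 1], [x₂ - 2·sin(x₁), x₁ - 2·x₂]].
At the point, J = [[1.0000, 3.0000], [-1.458851, 1.5000]] (det J = 5.876553).
Solving J·Δ = −F gives Δ = (0.2579, 0.0807).
Then the next iterate is (x₁, x₂)₁ = (0.7579, -0.4193).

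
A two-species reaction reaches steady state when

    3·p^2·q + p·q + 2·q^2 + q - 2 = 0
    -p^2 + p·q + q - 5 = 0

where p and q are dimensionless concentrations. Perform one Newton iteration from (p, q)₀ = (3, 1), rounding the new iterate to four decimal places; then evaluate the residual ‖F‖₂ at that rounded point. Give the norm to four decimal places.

8.1782

At (3, 1): F = (31.0000, -10.0000).
Jacobian J = [[6·p·q + q, 3·p^2 + p + 4·q + 1], [-2·p + q, p + 1]].
At the point, J = [[19.0000, 35.0000], [-5.0000, 4.0000]] (det J = 251.0000).
Solving J·Δ = −F gives Δ = (-1.8884, 0.1394).
Then the next iterate is (p, q)₁ = (1.1116, 1.1394).
Re-evaluating at (1.1116, 1.1394): F = (7.226136, -3.829698), so ‖F‖₂ = 8.1782.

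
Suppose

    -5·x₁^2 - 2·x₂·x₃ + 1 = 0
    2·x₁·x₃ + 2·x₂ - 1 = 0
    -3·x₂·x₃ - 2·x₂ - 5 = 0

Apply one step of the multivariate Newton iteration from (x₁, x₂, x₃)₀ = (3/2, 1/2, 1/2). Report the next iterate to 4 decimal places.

At (3/2, 1/2, 1/2): F = (-10.7500, 1.5000, -6.7500).
Jacobian J = [[-10·x₁, -2·x₃, -2·x₂], [2·x₃, 2, 2·x₁], [0, -3·x₃ - 2, -3·x₂]].
At the point, J = [[-15.0000, -1.0000, -1.0000], [1.0000, 2.0000, 3.0000], [0.0000, -3.5000, -1.5000]] (det J = -110.5000).
Solving J·Δ = −F gives Δ = (-0.6414, -2.5283, 1.3993).
Then the next iterate is (x₁, x₂, x₃)₁ = (0.8586, -2.0283, 1.8993).

(0.8586, -2.0283, 1.8993)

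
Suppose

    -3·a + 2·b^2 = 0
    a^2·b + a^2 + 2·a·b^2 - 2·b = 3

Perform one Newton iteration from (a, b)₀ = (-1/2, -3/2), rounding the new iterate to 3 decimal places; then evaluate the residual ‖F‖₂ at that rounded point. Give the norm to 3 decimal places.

2.443

At (-1/2, -3/2): F = (6.000, -2.375).
Jacobian J = [[-3, 4·b], [2·a·b + 2·a + 2·b^2, a^2 + 4·a·b - 2]].
At the point, J = [[-3.000, -6.000], [5.000, 1.250]] (det J = 26.250).
Solving J·Δ = −F gives Δ = (0.257, 0.871).
Then the next iterate is (a, b)₁ = (-0.243, -0.629).
Re-evaluating at (-0.243, -0.629): F = (1.52028, -1.91237), so ‖F‖₂ = 2.443.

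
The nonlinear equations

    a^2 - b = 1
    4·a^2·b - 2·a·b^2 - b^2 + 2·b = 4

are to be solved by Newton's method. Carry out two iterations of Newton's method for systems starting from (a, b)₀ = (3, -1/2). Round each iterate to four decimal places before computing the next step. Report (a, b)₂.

At (3, -1/2): F = (8.5000, -24.7500).
Jacobian J = [[2·a, -1], [8·a·b - 2·b^2, 4·a^2 - 4·a·b - 2·b + 2]].
At the point, J = [[6.0000, -1.0000], [-12.5000, 45.0000]] (det J = 257.5000).
Solving J·Δ = −F gives Δ = (-1.3893, 0.1641).
Then the next iterate is (a, b)₁ = (1.6107, -0.3359).
Round to (1.6107, -0.3359) and repeat: F = (1.930254, -8.633870), J = [[3.2214, -1.0000], [-4.553931, 15.213354]].
Δ = (-0.4664, 0.4279), so (a, b)₂ = (1.1443, 0.0920).

(1.1443, 0.0920)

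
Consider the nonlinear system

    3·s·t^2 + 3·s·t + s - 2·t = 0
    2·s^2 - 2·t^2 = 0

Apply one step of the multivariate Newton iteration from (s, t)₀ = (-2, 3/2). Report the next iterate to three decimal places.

(-1.091, 0.871)

At (-2, 3/2): F = (-27.500, 3.500).
Jacobian J = [[3·t^2 + 3·t + 1, 6·s·t + 3·s - 2], [4·s, -4·t]].
At the point, J = [[12.250, -26.000], [-8.000, -6.000]] (det J = -281.500).
Solving J·Δ = −F gives Δ = (0.909, -0.629).
Then the next iterate is (s, t)₁ = (-1.091, 0.871).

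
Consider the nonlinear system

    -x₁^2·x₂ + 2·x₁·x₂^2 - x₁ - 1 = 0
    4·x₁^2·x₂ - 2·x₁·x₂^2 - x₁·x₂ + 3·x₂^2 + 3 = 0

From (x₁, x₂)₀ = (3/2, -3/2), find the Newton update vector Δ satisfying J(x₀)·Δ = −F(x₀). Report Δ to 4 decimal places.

(-0.2021, 0.5340)

At (3/2, -3/2): F = (7.6250, -8.2500).
Jacobian J = [[-2·x₁·x₂ + 2·x₂^2 - 1, -x₁^2 + 4·x₁·x₂], [8·x₁·x₂ - 2·x₂^2 - x₂, 4·x₁^2 - 4·x₁·x₂ - x₁ + 6·x₂]].
At the point, J = [[8.0000, -11.2500], [-21.0000, 7.5000]] (det J = -176.2500).
Solving J·Δ = −F gives Δ = (-0.2021, 0.5340).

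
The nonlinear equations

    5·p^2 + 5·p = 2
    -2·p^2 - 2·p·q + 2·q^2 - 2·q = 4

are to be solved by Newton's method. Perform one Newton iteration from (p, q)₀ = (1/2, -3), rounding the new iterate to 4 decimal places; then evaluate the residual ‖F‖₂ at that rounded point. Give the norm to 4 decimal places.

At (1/2, -3): F = (1.7500, 22.5000).
Jacobian J = [[10·p + 5, 0], [-4·p - 2·q, -2·p + 4·q - 2]].
At the point, J = [[10.0000, 0.0000], [4.0000, -15.0000]] (det J = -150.0000).
Solving J·Δ = −F gives Δ = (-0.1750, 1.4533).
Then the next iterate is (p, q)₁ = (0.3250, -1.5467).
Re-evaluating at (0.3250, -1.5467): F = (0.153125, 4.672067), so ‖F‖₂ = 4.6746.

4.6746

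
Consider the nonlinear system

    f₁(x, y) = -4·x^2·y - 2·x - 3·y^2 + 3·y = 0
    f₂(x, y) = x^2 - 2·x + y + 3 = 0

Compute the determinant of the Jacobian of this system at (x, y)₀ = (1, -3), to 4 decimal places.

J = [[-8·x·y - 2, -4·x^2 - 6·y + 3], [2·x - 2, 1]].
At the point, J = [[22.0000, 17.0000], [0.0000, 1.0000]].
det J = 22.0000.

22.0000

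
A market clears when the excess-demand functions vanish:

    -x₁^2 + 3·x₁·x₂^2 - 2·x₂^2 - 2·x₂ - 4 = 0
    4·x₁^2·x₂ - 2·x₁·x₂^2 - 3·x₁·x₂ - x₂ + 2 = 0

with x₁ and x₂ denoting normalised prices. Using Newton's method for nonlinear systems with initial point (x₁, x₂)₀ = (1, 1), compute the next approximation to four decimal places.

(7.0000, 5.5000)

At (1, 1): F = (-6.0000, 0.0000).
Jacobian J = [[-2·x₁ + 3·x₂^2, 6·x₁·x₂ - 4·x₂ - 2], [8·x₁·x₂ - 2·x₂^2 - 3·x₂, 4·x₁^2 - 4·x₁·x₂ - 3·x₁ - 1]].
At the point, J = [[1.0000, 0.0000], [3.0000, -4.0000]] (det J = -4.0000).
Solving J·Δ = −F gives Δ = (6.0000, 4.5000).
Then the next iterate is (x₁, x₂)₁ = (7.0000, 5.5000).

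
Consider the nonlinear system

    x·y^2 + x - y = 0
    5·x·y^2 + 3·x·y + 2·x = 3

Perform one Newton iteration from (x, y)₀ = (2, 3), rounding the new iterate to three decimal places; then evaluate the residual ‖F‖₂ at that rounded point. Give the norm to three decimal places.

5.162

At (2, 3): F = (17.000, 109.000).
Jacobian J = [[y^2 + 1, 2·x·y - 1], [5·y^2 + 3·y + 2, 10·x·y + 3·x]].
At the point, J = [[10.000, 11.000], [56.000, 66.000]] (det J = 44.000).
Solving J·Δ = −F gives Δ = (1.750, -3.136).
Then the next iterate is (x, y)₁ = (3.750, -0.136).
Re-evaluating at (3.750, -0.136): F = (3.95536, 3.31680), so ‖F‖₂ = 5.162.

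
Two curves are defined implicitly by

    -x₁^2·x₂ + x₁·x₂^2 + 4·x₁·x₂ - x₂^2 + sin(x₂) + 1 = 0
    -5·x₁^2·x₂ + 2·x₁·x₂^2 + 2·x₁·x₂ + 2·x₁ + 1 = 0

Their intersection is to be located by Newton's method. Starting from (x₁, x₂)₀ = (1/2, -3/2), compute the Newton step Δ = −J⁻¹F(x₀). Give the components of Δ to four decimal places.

(-0.1088, 1.0548)

At (1/2, -3/2): F = (-3.747495, 4.6250).
Jacobian J = [[-2·x₁·x₂ + x₂^2 + 4·x₂, -x₁^2 + 2·x₁·x₂ + 4·x₁ - 2·x₂ + cos(x₂)], [-10·x₁·x₂ + 2·x₂^2 + 2·x₂ + 2, -5·x₁^2 + 4·x₁·x₂ + 2·x₁]].
At the point, J = [[-2.2500, 3.320737], [11.0000, -3.2500]] (det J = -29.215609).
Solving J·Δ = −F gives Δ = (-0.1088, 1.0548).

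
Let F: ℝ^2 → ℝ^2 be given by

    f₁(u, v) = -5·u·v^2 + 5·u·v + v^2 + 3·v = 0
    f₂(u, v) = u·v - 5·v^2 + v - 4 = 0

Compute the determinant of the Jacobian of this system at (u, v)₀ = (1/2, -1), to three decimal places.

-106.500

J = [[-5·v^2 + 5·v, -10·u·v + 5·u + 2·v + 3], [v, u - 10·v + 1]].
At the point, J = [[-10.000, 8.500], [-1.000, 11.500]].
det J = -106.500.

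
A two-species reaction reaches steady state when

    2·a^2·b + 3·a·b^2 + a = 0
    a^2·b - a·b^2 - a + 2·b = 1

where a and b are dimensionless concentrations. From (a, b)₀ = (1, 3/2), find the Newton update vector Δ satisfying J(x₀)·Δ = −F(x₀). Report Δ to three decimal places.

At (1, 3/2): F = (10.750, 0.250).
Jacobian J = [[4·a·b + 3·b^2 + 1, 2·a^2 + 6·a·b], [2·a·b - b^2 - 1, a^2 - 2·a·b + 2]].
At the point, J = [[13.750, 11.000], [-0.250, 0.000]] (det J = 2.750).
Solving J·Δ = −F gives Δ = (1.000, -2.227).

(1.000, -2.227)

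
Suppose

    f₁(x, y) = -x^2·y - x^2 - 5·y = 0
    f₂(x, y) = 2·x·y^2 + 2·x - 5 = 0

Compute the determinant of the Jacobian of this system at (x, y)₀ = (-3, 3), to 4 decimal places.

-584.0000

J = [[-2·x·y - 2·x, -x^2 - 5], [2·y^2 + 2, 4·x·y]].
At the point, J = [[24.0000, -14.0000], [20.0000, -36.0000]].
det J = -584.0000.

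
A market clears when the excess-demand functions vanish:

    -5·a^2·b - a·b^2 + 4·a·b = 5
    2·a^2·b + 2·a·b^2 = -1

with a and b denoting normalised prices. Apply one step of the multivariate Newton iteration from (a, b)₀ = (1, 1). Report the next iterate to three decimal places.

At (1, 1): F = (-7.000, 5.000).
Jacobian J = [[-10·a·b - b^2 + 4·b, -5·a^2 - 2·a·b + 4·a], [4·a·b + 2·b^2, 2·a^2 + 4·a·b]].
At the point, J = [[-7.000, -3.000], [6.000, 6.000]] (det J = -24.000).
Solving J·Δ = −F gives Δ = (-1.125, 0.292).
Then the next iterate is (a, b)₁ = (-0.125, 1.292).

(-0.125, 1.292)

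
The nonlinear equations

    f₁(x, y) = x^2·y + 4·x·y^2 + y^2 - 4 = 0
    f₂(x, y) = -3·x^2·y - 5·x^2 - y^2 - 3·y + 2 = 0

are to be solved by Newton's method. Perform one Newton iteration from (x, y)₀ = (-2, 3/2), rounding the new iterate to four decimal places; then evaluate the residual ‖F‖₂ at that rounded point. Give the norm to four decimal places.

13.0187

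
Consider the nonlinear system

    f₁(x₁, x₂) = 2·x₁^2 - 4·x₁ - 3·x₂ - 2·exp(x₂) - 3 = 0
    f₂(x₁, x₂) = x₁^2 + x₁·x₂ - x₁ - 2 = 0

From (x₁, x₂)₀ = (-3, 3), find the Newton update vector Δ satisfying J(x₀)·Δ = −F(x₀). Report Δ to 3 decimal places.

(0.880, -0.840)

At (-3, 3): F = (-22.17107, 1.000).
Jacobian J = [[4·x₁ - 4, -2·exp(x₂) - 3], [2·x₁ + x₂ - 1, x₁]].
At the point, J = [[-16.000, -43.17107], [-4.000, -3.000]] (det J = -124.68430).
Solving J·Δ = −F gives Δ = (0.880, -0.840).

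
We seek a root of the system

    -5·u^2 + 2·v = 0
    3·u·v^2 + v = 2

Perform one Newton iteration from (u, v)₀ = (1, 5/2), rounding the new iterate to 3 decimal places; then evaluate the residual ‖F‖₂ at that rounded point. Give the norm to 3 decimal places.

5.145

At (1, 5/2): F = (0.000, 19.250).
Jacobian J = [[-10·u, 2], [3·v^2, 6·u·v + 1]].
At the point, J = [[-10.000, 2.000], [18.750, 16.000]] (det J = -197.500).
Solving J·Δ = −F gives Δ = (-0.195, -0.975).
Then the next iterate is (u, v)₁ = (0.805, 1.525).
Re-evaluating at (0.805, 1.525): F = (-0.19013, 5.14138), so ‖F‖₂ = 5.145.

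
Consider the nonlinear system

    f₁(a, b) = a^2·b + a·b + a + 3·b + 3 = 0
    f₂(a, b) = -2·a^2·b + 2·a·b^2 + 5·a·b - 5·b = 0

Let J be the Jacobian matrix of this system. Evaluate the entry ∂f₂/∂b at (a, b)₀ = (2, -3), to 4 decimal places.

-27.0000

∂f₂/∂b = -2·a^2 + 4·a·b + 5·a - 5.
At (2, -3) this is -27.0000.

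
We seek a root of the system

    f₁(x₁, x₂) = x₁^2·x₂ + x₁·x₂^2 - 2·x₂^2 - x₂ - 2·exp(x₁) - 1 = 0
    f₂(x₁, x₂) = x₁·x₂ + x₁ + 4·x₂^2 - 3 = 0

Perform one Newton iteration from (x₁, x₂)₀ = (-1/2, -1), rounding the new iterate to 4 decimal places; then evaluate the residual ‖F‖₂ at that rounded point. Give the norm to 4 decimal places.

110.9393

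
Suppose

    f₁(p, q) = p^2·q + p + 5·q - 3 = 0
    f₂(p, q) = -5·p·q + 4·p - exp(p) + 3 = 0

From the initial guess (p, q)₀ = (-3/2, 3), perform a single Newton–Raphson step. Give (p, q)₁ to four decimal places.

At (-3/2, 3): F = (17.2500, 19.276870).
Jacobian J = [[2·p·q + 1, p^2 + 5], [-5·q - exp(p) + 4, -5·p]].
At the point, J = [[-8.0000, 7.2500], [-11.223130, 7.5000]] (det J = 21.367694).
Solving J·Δ = −F gives Δ = (0.4859, -1.8432).
Then the next iterate is (p, q)₁ = (-1.0141, 1.1568).

(-1.0141, 1.1568)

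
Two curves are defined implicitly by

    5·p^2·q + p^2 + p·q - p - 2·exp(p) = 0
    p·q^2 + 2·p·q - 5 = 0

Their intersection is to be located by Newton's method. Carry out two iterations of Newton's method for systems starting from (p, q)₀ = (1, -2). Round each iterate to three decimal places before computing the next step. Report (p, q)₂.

(0.307, -3.524)

At (1, -2): F = (-17.43656, -5.000).
Jacobian J = [[10·p·q + 2·p + q - 2·exp(p) - 1, 5·p^2 + p], [q^2 + 2·q, 2·p·q + 2·p]].
At the point, J = [[-26.43656, 6.000], [0.000, -2.000]] (det J = 52.87313).
Solving J·Δ = −F gives Δ = (-1.227, -2.500).
Then the next iterate is (p, q)₁ = (-0.227, -4.500).
Round to (-0.227, -4.500) and repeat: F = (-1.45322, -7.55375), J = [[2.66716, 0.03065], [11.250, 1.589]].
Δ = (0.534, 0.976), so (p, q)₂ = (0.307, -3.524).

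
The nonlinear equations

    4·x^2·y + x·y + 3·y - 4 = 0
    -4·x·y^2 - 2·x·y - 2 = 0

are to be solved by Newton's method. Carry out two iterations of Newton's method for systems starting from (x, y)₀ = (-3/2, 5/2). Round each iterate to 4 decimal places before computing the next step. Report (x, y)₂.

At (-3/2, 5/2): F = (22.2500, 43.0000).
Jacobian J = [[8·x·y + y, 4·x^2 + x + 3], [-4·y^2 - 2·y, -8·x·y - 2·x]].
At the point, J = [[-27.5000, 10.5000], [-30.0000, 33.0000]] (det J = -592.5000).
Solving J·Δ = −F gives Δ = (0.4772, -0.8692).
Then the next iterate is (x, y)₁ = (-1.0228, 1.6308).
Round to (-1.0228, 1.6308) and repeat: F = (6.048467, 12.216546), J = [[-11.713058, 6.161679], [-13.899635, 15.389458]].
Δ = (0.1882, -0.6238), so (x, y)₂ = (-0.8346, 1.0070).

(-0.8346, 1.0070)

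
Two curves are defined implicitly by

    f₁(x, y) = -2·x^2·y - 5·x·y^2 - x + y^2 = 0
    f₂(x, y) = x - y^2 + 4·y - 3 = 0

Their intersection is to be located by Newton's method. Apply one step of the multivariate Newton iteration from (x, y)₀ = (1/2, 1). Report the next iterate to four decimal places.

At (1/2, 1): F = (-2.5000, 0.5000).
Jacobian J = [[-4·x·y - 5·y^2 - 1, -2·x^2 - 10·x·y + 2·y], [1, -2·y + 4]].
At the point, J = [[-8.0000, -3.5000], [1.0000, 2.0000]] (det J = -12.5000).
Solving J·Δ = −F gives Δ = (-0.2600, -0.1200).
Then the next iterate is (x, y)₁ = (0.2400, 0.8800).

(0.2400, 0.8800)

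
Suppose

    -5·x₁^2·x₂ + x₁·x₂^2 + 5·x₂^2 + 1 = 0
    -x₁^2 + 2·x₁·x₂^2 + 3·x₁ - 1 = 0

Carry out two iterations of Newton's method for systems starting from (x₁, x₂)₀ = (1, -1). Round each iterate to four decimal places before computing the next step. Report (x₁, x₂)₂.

(0.4943, -0.1370)

At (1, -1): F = (12.0000, 3.0000).
Jacobian J = [[-10·x₁·x₂ + x₂^2, -5·x₁^2 + 2·x₁·x₂ + 10·x₂], [-2·x₁ + 2·x₂^2 + 3, 4·x₁·x₂]].
At the point, J = [[11.0000, -17.0000], [3.0000, -4.0000]] (det J = 7.0000).
Solving J·Δ = −F gives Δ = (-0.4286, 0.4286).
Then the next iterate is (x₁, x₂)₁ = (0.5714, -0.5714).
Round to (0.5714, -0.5714) and repeat: F = (3.751855, 0.760824), J = [[3.591478, -7.999486], [2.510196, -1.305992]].
Δ = (-0.0771, 0.4344), so (x₁, x₂)₂ = (0.4943, -0.1370).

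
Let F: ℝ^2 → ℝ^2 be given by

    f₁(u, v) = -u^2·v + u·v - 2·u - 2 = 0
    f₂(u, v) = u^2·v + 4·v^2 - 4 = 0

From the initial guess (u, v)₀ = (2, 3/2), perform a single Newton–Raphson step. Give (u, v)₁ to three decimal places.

At (2, 3/2): F = (-9.000, 11.000).
Jacobian J = [[-2·u·v + v - 2, -u^2 + u], [2·u·v, u^2 + 8·v]].
At the point, J = [[-6.500, -2.000], [6.000, 16.000]] (det J = -92.000).
Solving J·Δ = −F gives Δ = (-1.326, -0.190).
Then the next iterate is (u, v)₁ = (0.674, 1.310).

(0.674, 1.310)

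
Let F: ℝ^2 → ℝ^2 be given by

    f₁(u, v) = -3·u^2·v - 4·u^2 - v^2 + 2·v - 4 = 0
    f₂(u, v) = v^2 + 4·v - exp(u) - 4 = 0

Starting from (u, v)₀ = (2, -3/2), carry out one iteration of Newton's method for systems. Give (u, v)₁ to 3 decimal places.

At (2, -3/2): F = (-7.250, -15.13906).
Jacobian J = [[-6·u·v - 8·u, -3·u^2 - 2·v + 2], [-exp(u), 2·v + 4]].
At the point, J = [[2.000, -7.000], [-7.38906, 1.000]] (det J = -49.72339).
Solving J·Δ = −F gives Δ = (-2.277, -1.686).
Then the next iterate is (u, v)₁ = (-0.277, -3.186).

(-0.277, -3.186)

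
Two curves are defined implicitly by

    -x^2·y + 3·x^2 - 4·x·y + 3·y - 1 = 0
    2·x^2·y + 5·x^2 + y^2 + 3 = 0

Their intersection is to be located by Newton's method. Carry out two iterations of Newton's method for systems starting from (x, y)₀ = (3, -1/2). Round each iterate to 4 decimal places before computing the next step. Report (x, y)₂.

At (3, -1/2): F = (35.0000, 39.2500).
Jacobian J = [[-2·x·y + 6·x - 4·y, -x^2 - 4·x + 3], [4·x·y + 10·x, 2·x^2 + 2·y]].
At the point, J = [[23.0000, -18.0000], [24.0000, 17.0000]] (det J = 823.0000).
Solving J·Δ = −F gives Δ = (-1.5814, -0.0762).
Then the next iterate is (x, y)₁ = (1.4186, -0.5762).
Round to (1.4186, -0.5762) and repeat: F = (7.737827, 11.075017), J = [[12.451195, -4.686826], [10.916411, 2.872452]].
Δ = (-0.8528, -0.6146), so (x, y)₂ = (0.5658, -1.1908).

(0.5658, -1.1908)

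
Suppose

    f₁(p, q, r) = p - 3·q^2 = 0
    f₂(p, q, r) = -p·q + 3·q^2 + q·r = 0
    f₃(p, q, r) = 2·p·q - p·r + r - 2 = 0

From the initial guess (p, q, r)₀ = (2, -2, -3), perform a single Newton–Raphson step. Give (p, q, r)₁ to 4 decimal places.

(-0.4932, -0.9589, -3.3425)

At (2, -2, -3): F = (-10.0000, 22.0000, -7.0000).
Jacobian J = [[1, -6·q, 0], [-q, -p + 6·q + r, q], [2·q - r, 2·p, -p + 1]].
At the point, J = [[1.0000, 12.0000, 0.0000], [2.0000, -17.0000, -2.0000], [-1.0000, 4.0000, -1.0000]] (det J = 73.0000).
Solving J·Δ = −F gives Δ = (-2.4932, 1.0411, -0.3425).
Then the next iterate is (p, q, r)₁ = (-0.4932, -0.9589, -3.3425).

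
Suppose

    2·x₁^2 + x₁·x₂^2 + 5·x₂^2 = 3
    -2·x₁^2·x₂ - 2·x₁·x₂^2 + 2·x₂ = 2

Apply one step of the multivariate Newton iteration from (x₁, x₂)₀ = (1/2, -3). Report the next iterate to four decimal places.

At (1/2, -3): F = (47.0000, -15.5000).
Jacobian J = [[4·x₁ + x₂^2, 2·x₁·x₂ + 10·x₂], [-4·x₁·x₂ - 2·x₂^2, -2·x₁^2 - 4·x₁·x₂ + 2]].
At the point, J = [[11.0000, -33.0000], [-12.0000, 7.5000]] (det J = -313.5000).
Solving J·Δ = −F gives Δ = (-0.5072, 1.2552).
Then the next iterate is (x₁, x₂)₁ = (-0.0072, -1.7448).

(-0.0072, -1.7448)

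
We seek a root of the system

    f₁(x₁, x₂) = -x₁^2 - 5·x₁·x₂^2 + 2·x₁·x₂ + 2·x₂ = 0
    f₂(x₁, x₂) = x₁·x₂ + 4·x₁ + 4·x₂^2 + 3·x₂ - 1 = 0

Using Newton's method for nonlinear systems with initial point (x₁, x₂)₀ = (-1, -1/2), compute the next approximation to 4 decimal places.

At (-1, -1/2): F = (0.2500, -5.0000).
Jacobian J = [[-2·x₁ - 5·x₂^2 + 2·x₂, -10·x₁·x₂ + 2·x₁ + 2], [x₂ + 4, x₁ + 8·x₂ + 3]].
At the point, J = [[-0.2500, -5.0000], [3.5000, -2.0000]] (det J = 18.0000).
Solving J·Δ = −F gives Δ = (1.4167, -0.0208).
Then the next iterate is (x₁, x₂)₁ = (0.4167, -0.5208).

(0.4167, -0.5208)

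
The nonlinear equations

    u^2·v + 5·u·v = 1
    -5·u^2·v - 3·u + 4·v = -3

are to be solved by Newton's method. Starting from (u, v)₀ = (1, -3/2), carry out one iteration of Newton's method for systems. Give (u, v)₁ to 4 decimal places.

(1.0163, 0.1951)

At (1, -3/2): F = (-10.0000, 1.5000).
Jacobian J = [[2·u·v + 5·v, u^2 + 5·u], [-10·u·v - 3, -5·u^2 + 4]].
At the point, J = [[-10.5000, 6.0000], [12.0000, -1.0000]] (det J = -61.5000).
Solving J·Δ = −F gives Δ = (0.0163, 1.6951).
Then the next iterate is (u, v)₁ = (1.0163, 0.1951).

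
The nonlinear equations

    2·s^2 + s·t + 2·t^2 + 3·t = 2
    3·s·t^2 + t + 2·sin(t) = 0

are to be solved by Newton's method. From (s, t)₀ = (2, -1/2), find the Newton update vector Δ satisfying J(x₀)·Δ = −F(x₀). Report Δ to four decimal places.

At (2, -1/2): F = (4.0000, 0.041149).
Jacobian J = [[4·s + t, s + 4·t + 3], [3·t^2, 6·s·t + 2·cos(t) + 1]].
At the point, J = [[7.5000, 3.0000], [0.7500, -3.244835]] (det J = -26.586262).
Solving J·Δ = −F gives Δ = (-0.4928, -0.1012).

(-0.4928, -0.1012)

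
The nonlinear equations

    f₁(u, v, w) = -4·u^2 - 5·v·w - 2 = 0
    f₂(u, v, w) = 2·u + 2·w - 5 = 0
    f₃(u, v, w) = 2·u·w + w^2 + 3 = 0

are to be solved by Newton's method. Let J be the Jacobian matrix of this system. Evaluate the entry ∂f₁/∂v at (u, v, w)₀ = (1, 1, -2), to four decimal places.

∂f₁/∂v = -5·w.
At (1, 1, -2) this is 10.0000.

10.0000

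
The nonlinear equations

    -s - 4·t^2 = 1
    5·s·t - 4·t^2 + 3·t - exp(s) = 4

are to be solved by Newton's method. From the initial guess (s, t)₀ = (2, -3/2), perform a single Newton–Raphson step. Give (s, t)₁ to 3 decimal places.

At (2, -3/2): F = (-12.000, -39.88906).
Jacobian J = [[-1, -8·t], [5·t - exp(s), 5·s - 8·t + 3]].
At the point, J = [[-1.000, 12.000], [-14.88906, 25.000]] (det J = 153.66867).
Solving J·Δ = −F gives Δ = (-1.163, 0.903).
Then the next iterate is (s, t)₁ = (0.837, -0.597).

(0.837, -0.597)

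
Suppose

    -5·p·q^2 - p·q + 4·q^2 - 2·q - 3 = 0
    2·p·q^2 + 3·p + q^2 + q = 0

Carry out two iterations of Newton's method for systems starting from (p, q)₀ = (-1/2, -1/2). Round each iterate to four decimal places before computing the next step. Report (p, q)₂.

(0.0566, -0.6651)

At (-1/2, -1/2): F = (-0.6250, -2.0000).
Jacobian J = [[-5·q^2 - q, -10·p·q - p + 8·q - 2], [2·q^2 + 3, 4·p·q + 2·q + 1]].
At the point, J = [[-0.7500, -8.0000], [3.5000, 1.0000]] (det J = 27.2500).
Solving J·Δ = −F gives Δ = (0.6101, -0.1353).
Then the next iterate is (p, q)₁ = (0.1101, -0.6353).
Round to (0.1101, -0.6353) and repeat: F = (-0.267214, 0.187480), J = [[-1.382730, -6.493035], [3.807212, -0.550386]].
Δ = (-0.0535, -0.0298), so (p, q)₂ = (0.0566, -0.6651).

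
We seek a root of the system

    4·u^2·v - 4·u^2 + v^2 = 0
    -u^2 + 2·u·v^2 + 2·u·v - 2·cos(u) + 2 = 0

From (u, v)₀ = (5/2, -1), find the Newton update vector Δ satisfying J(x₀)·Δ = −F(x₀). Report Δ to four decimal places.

At (5/2, -1): F = (-49.0000, -2.647713).
Jacobian J = [[8·u·v - 8·u, 4·u^2 + 2·v], [-2·u + 2·v^2 + 2·v + 2·sin(u), 4·u·v + 2·u]].
At the point, J = [[-40.0000, 23.0000], [-3.803056, -5.0000]] (det J = 287.470281).
Solving J·Δ = −F gives Δ = (-1.0641, 0.2798).

(-1.0641, 0.2798)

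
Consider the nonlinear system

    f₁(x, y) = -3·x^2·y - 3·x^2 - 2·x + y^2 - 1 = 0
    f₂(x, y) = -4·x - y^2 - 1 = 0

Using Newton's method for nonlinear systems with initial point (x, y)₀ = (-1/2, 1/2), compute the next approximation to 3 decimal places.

At (-1/2, 1/2): F = (-0.875, 0.750).
Jacobian J = [[-6·x·y - 6·x - 2, -3·x^2 + 2·y], [-4, -2·y]].
At the point, J = [[2.500, 0.250], [-4.000, -1.000]] (det J = -1.500).
Solving J·Δ = −F gives Δ = (0.458, -1.083).
Then the next iterate is (x, y)₁ = (-0.042, -0.583).

(-0.042, -0.583)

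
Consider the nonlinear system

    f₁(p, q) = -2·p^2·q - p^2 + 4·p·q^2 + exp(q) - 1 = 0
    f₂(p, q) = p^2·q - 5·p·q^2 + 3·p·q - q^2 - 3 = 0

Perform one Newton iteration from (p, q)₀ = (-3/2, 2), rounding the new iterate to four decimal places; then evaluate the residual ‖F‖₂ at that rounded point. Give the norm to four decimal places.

4.4626

At (-3/2, 2): F = (-28.860944, 18.5000).
Jacobian J = [[-4·p·q - 2·p + 4·q^2, -2·p^2 + 8·p·q + exp(q)], [2·p·q - 5·q^2 + 3·q, p^2 - 10·p·q + 3·p - 2·q]].
At the point, J = [[31.0000, -21.110944], [-20.0000, 23.7500]] (det J = 314.031122).
Solving J·Δ = −F gives Δ = (0.9391, 0.0118).
Then the next iterate is (p, q)₁ = (-0.5609, 2.0118).
Re-evaluating at (-0.5609, 2.0118): F = (-4.184316, 1.551098), so ‖F‖₂ = 4.4626.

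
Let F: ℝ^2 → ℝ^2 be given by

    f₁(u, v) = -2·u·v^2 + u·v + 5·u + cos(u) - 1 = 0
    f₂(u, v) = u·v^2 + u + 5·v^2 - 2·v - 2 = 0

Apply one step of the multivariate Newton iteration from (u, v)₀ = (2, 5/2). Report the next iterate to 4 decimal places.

(6.9726, 0.2333)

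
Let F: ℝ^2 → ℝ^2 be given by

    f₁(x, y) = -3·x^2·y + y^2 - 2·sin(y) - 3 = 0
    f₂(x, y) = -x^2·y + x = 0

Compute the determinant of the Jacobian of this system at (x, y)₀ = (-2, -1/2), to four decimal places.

J = [[-6·x·y, -3·x^2 + 2·y - 2·cos(y)], [-2·x·y + 1, -x^2]].
At the point, J = [[-6.0000, -14.755165], [-1.0000, -4.0000]].
det J = 9.2448.

9.2448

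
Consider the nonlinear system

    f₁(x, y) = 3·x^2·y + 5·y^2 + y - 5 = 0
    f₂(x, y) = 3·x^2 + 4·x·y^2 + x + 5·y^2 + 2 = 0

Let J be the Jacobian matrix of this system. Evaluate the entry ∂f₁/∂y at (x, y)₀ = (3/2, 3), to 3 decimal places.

37.750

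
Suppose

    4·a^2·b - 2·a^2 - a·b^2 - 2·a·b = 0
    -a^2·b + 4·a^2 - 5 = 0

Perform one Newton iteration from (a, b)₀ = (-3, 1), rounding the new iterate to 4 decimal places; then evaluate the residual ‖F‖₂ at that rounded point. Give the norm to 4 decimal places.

9.0436

At (-3, 1): F = (27.0000, 22.0000).
Jacobian J = [[8·a·b - 4·a - b^2 - 2·b, 4·a^2 - 2·a·b - 2·a], [-2·a·b + 8·a, -a^2]].
At the point, J = [[-15.0000, 48.0000], [-18.0000, -9.0000]] (det J = 999.0000).
Solving J·Δ = −F gives Δ = (1.3003, -0.1562).
Then the next iterate is (a, b)₁ = (-1.6997, 0.8438).
Re-evaluating at (-1.6997, 0.8438): F = (8.051523, 4.118199), so ‖F‖₂ = 9.0436.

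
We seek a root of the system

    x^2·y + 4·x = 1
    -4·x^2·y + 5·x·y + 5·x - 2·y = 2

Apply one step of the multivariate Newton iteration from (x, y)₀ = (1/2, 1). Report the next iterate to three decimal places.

(0.344, -0.875)

At (1/2, 1): F = (1.250, 0.000).
Jacobian J = [[2·x·y + 4, x^2], [-8·x·y + 5·y + 5, -4·x^2 + 5·x - 2]].
At the point, J = [[5.000, 0.250], [6.000, -0.500]] (det J = -4.000).
Solving J·Δ = −F gives Δ = (-0.156, -1.875).
Then the next iterate is (x, y)₁ = (0.344, -0.875).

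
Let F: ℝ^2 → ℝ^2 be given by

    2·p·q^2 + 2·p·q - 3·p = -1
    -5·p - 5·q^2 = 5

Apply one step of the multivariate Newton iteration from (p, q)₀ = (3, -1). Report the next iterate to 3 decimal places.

At (3, -1): F = (-8.000, -25.000).
Jacobian J = [[2·q^2 + 2·q - 3, 4·p·q + 2·p], [-5, -10·q]].
At the point, J = [[-3.000, -6.000], [-5.000, 10.000]] (det J = -60.000).
Solving J·Δ = −F gives Δ = (-3.833, 0.583).
Then the next iterate is (p, q)₁ = (-0.833, -0.417).

(-0.833, -0.417)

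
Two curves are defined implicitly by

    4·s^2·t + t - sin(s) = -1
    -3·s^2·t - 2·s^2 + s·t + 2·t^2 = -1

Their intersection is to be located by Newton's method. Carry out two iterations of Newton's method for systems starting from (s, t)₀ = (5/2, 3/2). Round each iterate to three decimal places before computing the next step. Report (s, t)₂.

At (5/2, 3/2): F = (39.40153, -31.375).
Jacobian J = [[8·s·t - cos(s), 4·s^2 + 1], [-6·s·t - 4·s + t, -3·s^2 + s + 4·t]].
At the point, J = [[30.80114, 26.000], [-31.000, -10.250]] (det J = 490.28828).
Solving J·Δ = −F gives Δ = (-0.840, -0.520).
Then the next iterate is (s, t)₁ = (1.660, 0.980).
Round to (1.660, 0.980) and repeat: F = (11.78593, -9.06506), J = [[13.10349, 12.02240], [-15.42080, -2.68680]].
Δ = (-0.515, -0.419), so (s, t)₂ = (1.145, 0.561).

(1.145, 0.561)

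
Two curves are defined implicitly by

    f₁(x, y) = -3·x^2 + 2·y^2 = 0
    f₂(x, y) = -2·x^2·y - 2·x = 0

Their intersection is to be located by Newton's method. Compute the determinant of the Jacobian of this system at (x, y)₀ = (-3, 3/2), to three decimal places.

J = [[-6·x, 4·y], [-4·x·y - 2, -2·x^2]].
At the point, J = [[18.000, 6.000], [16.000, -18.000]].
det J = -420.000.

-420.000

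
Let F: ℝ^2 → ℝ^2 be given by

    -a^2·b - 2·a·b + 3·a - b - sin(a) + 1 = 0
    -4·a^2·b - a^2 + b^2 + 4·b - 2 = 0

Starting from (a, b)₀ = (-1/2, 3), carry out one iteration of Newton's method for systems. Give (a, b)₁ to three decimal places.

At (-1/2, 3): F = (-0.77057, 15.750).
Jacobian J = [[-2·a·b - 2·b - cos(a) + 3, -a^2 - 2·a - 1], [-8·a·b - 2·a, -4·a^2 + 2·b + 4]].
At the point, J = [[-0.87758, -0.250], [13.000, 9.000]] (det J = -4.64824).
Solving J·Δ = −F gives Δ = (-0.645, -0.818).
Then the next iterate is (a, b)₁ = (-1.145, 2.182).

(-1.145, 2.182)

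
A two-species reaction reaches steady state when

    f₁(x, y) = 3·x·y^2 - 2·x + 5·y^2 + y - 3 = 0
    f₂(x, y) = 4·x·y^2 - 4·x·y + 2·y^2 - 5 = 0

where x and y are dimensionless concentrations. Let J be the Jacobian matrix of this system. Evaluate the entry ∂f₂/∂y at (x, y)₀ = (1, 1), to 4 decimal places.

∂f₂/∂y = 8·x·y - 4·x + 4·y.
At (1, 1) this is 8.0000.

8.0000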